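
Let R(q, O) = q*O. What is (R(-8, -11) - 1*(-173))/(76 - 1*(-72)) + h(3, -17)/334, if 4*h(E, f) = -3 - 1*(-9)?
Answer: 21849/12358 ≈ 1.7680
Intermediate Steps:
h(E, f) = 3/2 (h(E, f) = (-3 - 1*(-9))/4 = (-3 + 9)/4 = (1/4)*6 = 3/2)
R(q, O) = O*q
(R(-8, -11) - 1*(-173))/(76 - 1*(-72)) + h(3, -17)/334 = (-11*(-8) - 1*(-173))/(76 - 1*(-72)) + (3/2)/334 = (88 + 173)/(76 + 72) + (3/2)*(1/334) = 261/148 + 3/668 = 21849/12358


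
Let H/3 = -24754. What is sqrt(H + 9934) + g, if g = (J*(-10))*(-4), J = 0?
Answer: 2*I*sqrt(16082) ≈ 253.63*I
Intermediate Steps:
H = -74262 (H = 3*(-24754) = -74262)
g = 0 (g = (0*(-10))*(-4) = 0*(-4) = 0)
sqrt(H + 9934) + g = sqrt(-74262 + 9934) + 0 = sqrt(-64328) + 0 = 2*I*sqrt(16082) + 0 = 2*I*sqrt(16082)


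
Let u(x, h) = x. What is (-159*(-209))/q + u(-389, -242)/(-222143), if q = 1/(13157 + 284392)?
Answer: 2196516844485506/222143 ≈ 9.8878e+9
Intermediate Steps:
q = 1/297549 ≈ 3.3608e-6
(-159*(-209))/q + u(-389, -242)/(-222143) = (-159*(-209))/(1/297549) - 389/(-222143) = 33231*297549 - 389*(-1/222143) = 9887850819 + 389/222143 = 2196516844485506/222143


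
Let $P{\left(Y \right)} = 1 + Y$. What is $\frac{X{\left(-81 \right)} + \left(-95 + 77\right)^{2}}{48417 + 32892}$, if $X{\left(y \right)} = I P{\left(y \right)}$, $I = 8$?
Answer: $- \frac{316}{81309} \approx -0.0038864$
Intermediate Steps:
$X{\left(y \right)} = 8 + 8 y$ ($X{\left(y \right)} = 8 \left(1 + y\right) = 8 + 8 y$)
$\frac{X{\left(-81 \right)} + \left(-95 + 77\right)^{2}}{48417 + 32892} = \frac{\left(8 + 8 \left(-81\right)\right) + \left(-95 + 77\right)^{2}}{48417 + 32892} = \frac{\left(8 - 648\right) + \left(-18\right)^{2}}{81309} = \left(-640 + 324\right) \frac{1}{81309} = \left(-316\right) \frac{1}{81309} = - \frac{316}{81309}$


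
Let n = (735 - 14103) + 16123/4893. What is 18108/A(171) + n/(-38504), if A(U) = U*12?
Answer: 32830888591/3579601368 ≈ 9.1717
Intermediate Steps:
A(U) = 12*U
n = -65393501/4893 (n = -13368 + 16123*(1/4893) = -13368 + 16123/4893 = -65393501/4893 ≈ -13365.)
18108/A(171) + n/(-38504) = 18108/((12*171)) - 65393501/4893/(-38504) = 18108/2052 - 65393501/4893*(-1/38504) = 18108*(1/2052) + 65393501/188400072 = 503/57 + 65393501/188400072 = 32830888591/3579601368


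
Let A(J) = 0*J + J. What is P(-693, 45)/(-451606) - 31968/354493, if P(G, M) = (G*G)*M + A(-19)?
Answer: -3837725549653/80045582879 ≈ -47.944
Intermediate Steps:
A(J) = J (A(J) = 0 + J = J)
P(G, M) = -19 + M*G² (P(G, M) = (G*G)*M - 19 = G²*M - 19 = M*G² - 19 = -19 + M*G²)
P(-693, 45)/(-451606) - 31968/354493 = (-19 + 45*(-693)²)/(-451606) - 31968/354493 = (-19 + 45*480249)*(-1/451606) - 31968*1/354493 = (-19 + 21611205)*(-1/451606) - 31968/354493 = 21611186*(-1/451606) - 31968/354493 = -10805593/225803 - 31968/354493 = -3837725549653/80045582879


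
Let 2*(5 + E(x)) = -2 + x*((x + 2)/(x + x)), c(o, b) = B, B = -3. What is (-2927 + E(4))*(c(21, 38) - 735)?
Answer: 2163447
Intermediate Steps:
c(o, b) = -3
E(x) = -11/2 + x/4 (E(x) = -5 + (-2 + x*((x + 2)/(x + x)))/2 = -5 + (-2 + x*((2 + x)/((2*x))))/2 = -5 + (-2 + x*((2 + x)*(1/(2*x))))/2 = -5 + (-2 + x*((2 + x)/(2*x)))/2 = -5 + (-2 + (1 + x/2))/2 = -5 + (-1 + x/2)/2 = -5 + (-½ + x/4) = -11/2 + x/4)
(-2927 + E(4))*(c(21, 38) - 735) = (-2927 + (-11/2 + (¼)*4))*(-3 - 735) = (-2927 + (-11/2 + 1))*(-738) = (-2927 - 9/2)*(-738) = -5863/2*(-738) = 2163447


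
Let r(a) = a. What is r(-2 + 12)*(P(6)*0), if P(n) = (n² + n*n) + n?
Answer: 0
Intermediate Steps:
P(n) = n + 2*n² (P(n) = (n² + n²) + n = 2*n² + n = n + 2*n²)
r(-2 + 12)*(P(6)*0) = (-2 + 12)*((6*(1 + 2*6))*0) = 10*((6*(1 + 12))*0) = 10*((6*13)*0) = 10*(78*0) = 10*0 = 0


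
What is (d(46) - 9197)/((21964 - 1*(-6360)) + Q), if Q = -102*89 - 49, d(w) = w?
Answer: -9151/19197 ≈ -0.47669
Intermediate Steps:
Q = -9127 (Q = -9078 - 49 = -9127)
(d(46) - 9197)/((21964 - 1*(-6360)) + Q) = (46 - 9197)/((21964 - 1*(-6360)) - 9127) = -9151/((21964 + 6360) - 9127) = -9151/(28324 - 9127) = -9151/19197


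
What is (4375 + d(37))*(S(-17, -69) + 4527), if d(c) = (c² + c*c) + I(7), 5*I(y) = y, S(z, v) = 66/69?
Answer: 3704574796/115 ≈ 3.2214e+7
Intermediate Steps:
S(z, v) = 22/23 (S(z, v) = 66*(1/69) = 22/23)
I(y) = y/5
d(c) = 7/5 + 2*c² (d(c) = (c² + c*c) + (⅕)*7 = (c² + c²) + 7/5 = 2*c² + 7/5 = 7/5 + 2*c²)
(4375 + d(37))*(S(-17, -69) + 4527) = (4375 + (7/5 + 2*37²))*(22/23 + 4527) = (4375 + (7/5 + 2*1369))*(104143/23) = (4375 + (7/5 + 2738))*(104143/23) = (4375 + 13697/5)*(104143/23) = (35572/5)*(104143/23) = 3704574796/115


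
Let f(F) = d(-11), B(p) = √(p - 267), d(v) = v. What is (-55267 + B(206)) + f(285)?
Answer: -55278 + I*√61 ≈ -55278.0 + 7.8102*I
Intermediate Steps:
B(p) = √(-267 + p)
f(F) = -11
(-55267 + B(206)) + f(285) = (-55267 + √(-267 + 206)) - 11 = (-55267 + √(-61)) - 11 = (-55267 + I*√61) - 11 = -55278 + I*√61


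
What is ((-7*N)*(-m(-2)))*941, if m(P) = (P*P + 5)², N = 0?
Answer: 0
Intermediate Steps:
m(P) = (5 + P²)² (m(P) = (P² + 5)² = (5 + P²)²)
((-7*N)*(-m(-2)))*941 = ((-7*0)*(-(5 + (-2)²)²))*941 = (0*(-(5 + 4)²))*941 = (0*(-1*9²))*941 = (0*(-1*81))*941 = (0*(-81))*941 = 0*941 = 0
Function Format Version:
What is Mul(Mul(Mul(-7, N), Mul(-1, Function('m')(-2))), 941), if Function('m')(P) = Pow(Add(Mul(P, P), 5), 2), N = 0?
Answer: 0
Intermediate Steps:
Function('m')(P) = Pow(Add(5, Pow(P, 2)), 2) (Function('m')(P) = Pow(Add(Pow(P, 2), 5), 2) = Pow(Add(5, Pow(P, 2)), 2))
Mul(Mul(Mul(-7, N), Mul(-1, Function('m')(-2))), 941) = Mul(Mul(Mul(-7, 0), Mul(-1, Pow(Add(5, Pow(-2, 2)), 2))), 941) = Mul(Mul(0, Mul(-1, Pow(Add(5, 4), 2))), 941) = Mul(Mul(0, Mul(-1, Pow(9, 2))), 941) = Mul(Mul(0, Mul(-1, 81)), 941) = Mul(Mul(0, -81), 941) = Mul(0, 941) = 0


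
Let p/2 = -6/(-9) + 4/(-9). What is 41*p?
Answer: 164/9 ≈ 18.222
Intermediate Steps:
p = 4/9 (p = 2*(-6/(-9) + 4/(-9)) = 2*(-6*(-⅑) + 4*(-⅑)) = 2*(⅔ - 4/9) = 2*(2/9) = 4/9 ≈ 0.44444)
41*p = 41*(4/9) = 164/9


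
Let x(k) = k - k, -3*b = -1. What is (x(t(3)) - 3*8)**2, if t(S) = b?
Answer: 576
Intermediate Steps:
b = 1/3 (b = -1/3*(-1) = 1/3 ≈ 0.33333)
t(S) = 1/3
x(k) = 0
(x(t(3)) - 3*8)**2 = (0 - 3*8)**2 = (0 - 1*24)**2 = (0 - 24)**2 = (-24)**2 = 576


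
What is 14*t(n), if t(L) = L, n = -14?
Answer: -196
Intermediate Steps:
14*t(n) = 14*(-14) = -196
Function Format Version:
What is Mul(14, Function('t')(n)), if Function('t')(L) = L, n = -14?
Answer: -196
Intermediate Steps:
Mul(14, Function('t')(n)) = Mul(14, -14) = -196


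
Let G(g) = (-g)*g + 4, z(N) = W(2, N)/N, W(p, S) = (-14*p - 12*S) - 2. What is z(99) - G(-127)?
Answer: 531719/33 ≈ 16113.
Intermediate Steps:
W(p, S) = -2 - 14*p - 12*S
z(N) = (-30 - 12*N)/N (z(N) = (-2 - 14*2 - 12*N)/N = (-2 - 28 - 12*N)/N = (-30 - 12*N)/N)
G(g) = 4 - g**2 (G(g) = -g**2 + 4 = 4 - g**2)
z(99) - G(-127) = (-12 - 30/99) - (4 - 1*(-127)**2) = (-12 - 30*1/99) - (4 - 1*16129) = (-12 - 10/33) - (4 - 16129) = -406/33 - 1*(-16125) = -406/33 + 16125 = 531719/33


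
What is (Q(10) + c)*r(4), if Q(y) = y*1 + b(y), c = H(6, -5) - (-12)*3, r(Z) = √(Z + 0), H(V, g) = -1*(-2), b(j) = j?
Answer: 116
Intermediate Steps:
H(V, g) = 2
r(Z) = √Z
c = 38 (c = 2 - (-12)*3 = 2 - 1*(-36) = 2 + 36 = 38)
Q(y) = 2*y (Q(y) = y*1 + y = y + y = 2*y)
(Q(10) + c)*r(4) = (2*10 + 38)*√4 = (20 + 38)*2 = 58*2 = 116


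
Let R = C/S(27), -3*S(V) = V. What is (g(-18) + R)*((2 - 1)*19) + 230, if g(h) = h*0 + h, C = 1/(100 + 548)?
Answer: -653203/5832 ≈ -112.00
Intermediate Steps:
C = 1/648 ≈ 0.0015432
S(V) = -V/3
g(h) = h (g(h) = 0 + h = h)
R = -1/5832 (R = 1/(648*((-1/3*27))) = (1/648)/(-9) = (1/648)*(-1/9) = -1/5832 ≈ -0.00017147)
(g(-18) + R)*((2 - 1)*19) + 230 = (-18 - 1/5832)*((2 - 1)*19) + 230 = -104977*19/5832 + 230 = -104977/5832*19 + 230 = -1994563/5832 + 230 = -653203/5832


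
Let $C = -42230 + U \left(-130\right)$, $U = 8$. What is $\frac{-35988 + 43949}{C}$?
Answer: $- \frac{7961}{43270} \approx -0.18398$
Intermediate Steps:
$C = -43270$ ($C = -42230 + 8 \left(-130\right) = -42230 - 1040 = -43270$)
$\frac{-35988 + 43949}{C} = \frac{-35988 + 43949}{-43270} = 7961 \left(- \frac{1}{43270}\right) = - \frac{7961}{43270}$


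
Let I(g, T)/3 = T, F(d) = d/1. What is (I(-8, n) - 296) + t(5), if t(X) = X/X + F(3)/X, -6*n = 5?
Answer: -2969/10 ≈ -296.90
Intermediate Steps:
F(d) = d (F(d) = d*1 = d)
n = -5/6 (n = -1/6*5 = -5/6 ≈ -0.83333)
I(g, T) = 3*T
t(X) = 1 + 3/X (t(X) = X/X + 3/X = 1 + 3/X)
(I(-8, n) - 296) + t(5) = (3*(-5/6) - 296) + (3 + 5)/5 = (-5/2 - 296) + (1/5)*8 = -597/2 + 8/5 = -2969/10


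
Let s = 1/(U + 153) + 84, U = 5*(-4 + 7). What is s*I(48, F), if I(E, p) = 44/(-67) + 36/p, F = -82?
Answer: -3034295/32964 ≈ -92.049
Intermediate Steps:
I(E, p) = -44/67 + 36/p (I(E, p) = 44*(-1/67) + 36/p = -44/67 + 36/p)
U = 15 (U = 5*3 = 15)
s = 14113/168 (s = 1/(15 + 153) + 84 = 1/168 + 84 = 14113/168 ≈ 84.006)
s*I(48, F) = 14113*(-44/67 + 36/(-82))/168 = 14113*(-44/67 + 36*(-1/82))/168 = 14113*(-44/67 - 18/41)/168 = (14113/168)*(-3010/2747) = -3034295/32964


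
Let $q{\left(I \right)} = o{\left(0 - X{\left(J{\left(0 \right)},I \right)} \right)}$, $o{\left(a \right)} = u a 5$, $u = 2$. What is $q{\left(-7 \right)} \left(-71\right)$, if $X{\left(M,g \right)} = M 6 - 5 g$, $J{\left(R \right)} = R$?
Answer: $24850$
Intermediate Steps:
$X{\left(M,g \right)} = - 5 g + 6 M$ ($X{\left(M,g \right)} = 6 M - 5 g = - 5 g + 6 M$)
$o{\left(a \right)} = 10 a$ ($o{\left(a \right)} = 2 a 5 = 10 a$)
$q{\left(I \right)} = 50 I$ ($q{\left(I \right)} = 10 \left(0 - \left(- 5 I + 6 \cdot 0\right)\right) = 10 \left(0 - \left(- 5 I + 0\right)\right) = 10 \left(0 - - 5 I\right) = 10 \left(0 + 5 I\right) = 10 \cdot 5 I = 50 I$)
$q{\left(-7 \right)} \left(-71\right) = 50 \left(-7\right) \left(-71\right) = \left(-350\right) \left(-71\right) = 24850$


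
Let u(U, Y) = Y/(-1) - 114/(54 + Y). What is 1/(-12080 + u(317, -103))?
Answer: -49/586759 ≈ -8.3510e-5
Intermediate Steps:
u(U, Y) = -Y - 114/(54 + Y) (u(U, Y) = Y*(-1) - 114/(54 + Y) = -Y - 114/(54 + Y))
1/(-12080 + u(317, -103)) = 1/(-12080 + (-114 - 1*(-103)**2 - 54*(-103))/(54 - 103)) = 1/(-12080 + (-114 - 1*10609 + 5562)/(-49)) = 1/(-12080 - (-114 - 10609 + 5562)/49) = 1/(-12080 - 1/49*(-5161)) = 1/(-12080 + 5161/49) = 1/(-586759/49) = -49/586759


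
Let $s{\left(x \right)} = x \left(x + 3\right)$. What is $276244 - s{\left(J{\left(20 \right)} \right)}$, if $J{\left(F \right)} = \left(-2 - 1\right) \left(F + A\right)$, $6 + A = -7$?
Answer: $275866$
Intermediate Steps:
$A = -13$ ($A = -6 - 7 = -13$)
$J{\left(F \right)} = 39 - 3 F$ ($J{\left(F \right)} = \left(-2 - 1\right) \left(F - 13\right) = - 3 \left(-13 + F\right) = 39 - 3 F$)
$s{\left(x \right)} = x \left(3 + x\right)$
$276244 - s{\left(J{\left(20 \right)} \right)} = 276244 - \left(39 - 60\right) \left(3 + \left(39 - 60\right)\right) = 276244 - - 21 \left(3 - 21\right) = 276244 - \left(-21\right) \left(-18\right) = 276244 - 378 = 275866$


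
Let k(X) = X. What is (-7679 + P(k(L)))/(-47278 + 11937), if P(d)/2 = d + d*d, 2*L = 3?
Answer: 15343/70682 ≈ 0.21707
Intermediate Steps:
L = 3/2 (L = (1/2)*3 = 3/2 ≈ 1.5000)
P(d) = 2*d + 2*d**2 (P(d) = 2*(d + d*d) = 2*(d + d**2) = 2*d + 2*d**2)
(-7679 + P(k(L)))/(-47278 + 11937) = (-7679 + 2*(3/2)*(1 + 3/2))/(-47278 + 11937) = (-7679 + 2*(3/2)*(5/2))/(-35341) = (-7679 + 15/2)*(-1/35341) = -15343/2*(-1/35341) = 15343/70682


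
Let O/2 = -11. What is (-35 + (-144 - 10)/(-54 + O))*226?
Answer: -141589/19 ≈ -7452.1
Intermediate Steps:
O = -22 (O = 2*(-11) = -22)
(-35 + (-144 - 10)/(-54 + O))*226 = (-35 + (-144 - 10)/(-54 - 22))*226 = (-35 - 154/(-76))*226 = (-35 - 154*(-1/76))*226 = (-35 + 77/38)*226 = -1253/38*226 = -141589/19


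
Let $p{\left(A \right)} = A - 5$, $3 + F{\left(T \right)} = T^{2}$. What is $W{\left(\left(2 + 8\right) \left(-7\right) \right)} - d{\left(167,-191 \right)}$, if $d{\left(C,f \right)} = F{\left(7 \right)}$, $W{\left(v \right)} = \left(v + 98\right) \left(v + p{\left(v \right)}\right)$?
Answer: $-4106$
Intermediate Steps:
$F{\left(T \right)} = -3 + T^{2}$
$p{\left(A \right)} = -5 + A$
$W{\left(v \right)} = \left(-5 + 2 v\right) \left(98 + v\right)$ ($W{\left(v \right)} = \left(v + 98\right) \left(v + \left(-5 + v\right)\right) = \left(98 + v\right) \left(-5 + 2 v\right) = \left(-5 + 2 v\right) \left(98 + v\right)$)
$d{\left(C,f \right)} = 46$ ($d{\left(C,f \right)} = -3 + 7^{2} = -3 + 49 = 46$)
$W{\left(\left(2 + 8\right) \left(-7\right) \right)} - d{\left(167,-191 \right)} = \left(-490 + 2 \left(\left(2 + 8\right) \left(-7\right)\right)^{2} + 191 \left(2 + 8\right) \left(-7\right)\right) - 46 = \left(-490 + 2 \left(10 \left(-7\right)\right)^{2} + 191 \cdot 10 \left(-7\right)\right) - 46 = \left(-490 + 2 \left(-70\right)^{2} + 191 \left(-70\right)\right) - 46 = \left(-490 + 2 \cdot 4900 - 13370\right) - 46 = \left(-490 + 9800 - 13370\right) - 46 = -4060 - 46 = -4106$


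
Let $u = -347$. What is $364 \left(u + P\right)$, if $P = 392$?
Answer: $16380$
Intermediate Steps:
$364 \left(u + P\right) = 364 \left(-347 + 392\right) = 364 \cdot 45 = 16380$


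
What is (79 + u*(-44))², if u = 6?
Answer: 34225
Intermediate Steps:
(79 + u*(-44))² = (79 + 6*(-44))² = (79 - 264)² = (-185)² = 34225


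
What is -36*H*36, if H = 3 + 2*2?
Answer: -9072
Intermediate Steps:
H = 7 (H = 3 + 4 = 7)
-36*H*36 = -36*7*36 = -252*36 = -9072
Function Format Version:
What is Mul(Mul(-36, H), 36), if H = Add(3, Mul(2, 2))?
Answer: -9072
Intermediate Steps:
H = 7 (H = Add(3, 4) = 7)
Mul(Mul(-36, H), 36) = Mul(Mul(-36, 7), 36) = Mul(-252, 36) = -9072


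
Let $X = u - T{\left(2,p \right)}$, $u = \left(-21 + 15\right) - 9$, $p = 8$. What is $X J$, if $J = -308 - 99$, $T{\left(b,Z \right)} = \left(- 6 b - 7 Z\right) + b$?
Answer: $-20757$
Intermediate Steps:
$T{\left(b,Z \right)} = - 7 Z - 5 b$ ($T{\left(b,Z \right)} = \left(- 7 Z - 6 b\right) + b = - 7 Z - 5 b$)
$u = -15$ ($u = -6 - 9 = -15$)
$J = -407$
$X = 51$ ($X = -15 - \left(\left(-7\right) 8 - 10\right) = -15 - \left(-56 - 10\right) = -15 - -66 = -15 + 66 = 51$)
$X J = 51 \left(-407\right) = -20757$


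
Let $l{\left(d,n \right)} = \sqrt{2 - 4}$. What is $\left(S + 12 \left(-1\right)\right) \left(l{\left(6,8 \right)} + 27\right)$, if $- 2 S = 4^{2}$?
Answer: $-540 - 20 i \sqrt{2} \approx -540.0 - 28.284 i$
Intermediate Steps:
$S = -8$ ($S = - \frac{4^{2}}{2} = \left(- \frac{1}{2}\right) 16 = -8$)
$l{\left(d,n \right)} = i \sqrt{2}$ ($l{\left(d,n \right)} = \sqrt{-2} = i \sqrt{2}$)
$\left(S + 12 \left(-1\right)\right) \left(l{\left(6,8 \right)} + 27\right) = \left(-8 + 12 \left(-1\right)\right) \left(i \sqrt{2} + 27\right) = \left(-8 - 12\right) \left(27 + i \sqrt{2}\right) = - 20 \left(27 + i \sqrt{2}\right) = -540 - 20 i \sqrt{2}$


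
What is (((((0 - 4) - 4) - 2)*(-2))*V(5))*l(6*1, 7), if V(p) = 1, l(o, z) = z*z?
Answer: 980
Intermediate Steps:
l(o, z) = z**2
(((((0 - 4) - 4) - 2)*(-2))*V(5))*l(6*1, 7) = (((((0 - 4) - 4) - 2)*(-2))*1)*7**2 = ((((-4 - 4) - 2)*(-2))*1)*49 = (((-8 - 2)*(-2))*1)*49 = (-10*(-2)*1)*49 = (20*1)*49 = 20*49 = 980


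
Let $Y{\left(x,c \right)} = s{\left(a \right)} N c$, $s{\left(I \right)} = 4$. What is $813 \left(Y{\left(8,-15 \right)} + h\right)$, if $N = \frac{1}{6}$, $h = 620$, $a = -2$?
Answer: $495930$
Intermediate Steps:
$N = \frac{1}{6} \approx 0.16667$
$Y{\left(x,c \right)} = \frac{2 c}{3}$ ($Y{\left(x,c \right)} = 4 \cdot \frac{1}{6} c = \frac{2 c}{3}$)
$813 \left(Y{\left(8,-15 \right)} + h\right) = 813 \left(\frac{2}{3} \left(-15\right) + 620\right) = 813 \left(-10 + 620\right) = 813 \cdot 610 = 495930$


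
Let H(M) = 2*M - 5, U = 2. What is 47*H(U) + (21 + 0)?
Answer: -26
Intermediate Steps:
H(M) = -5 + 2*M
47*H(U) + (21 + 0) = 47*(-5 + 2*2) + (21 + 0) = 47*(-5 + 4) + 21 = 47*(-1) + 21 = -47 + 21 = -26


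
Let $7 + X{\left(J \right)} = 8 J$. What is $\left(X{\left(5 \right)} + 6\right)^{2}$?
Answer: $1521$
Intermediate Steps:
$X{\left(J \right)} = -7 + 8 J$
$\left(X{\left(5 \right)} + 6\right)^{2} = \left(\left(-7 + 8 \cdot 5\right) + 6\right)^{2} = \left(\left(-7 + 40\right) + 6\right)^{2} = \left(33 + 6\right)^{2} = 39^{2} = 1521$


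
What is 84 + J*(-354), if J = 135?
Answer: -47706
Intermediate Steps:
84 + J*(-354) = 84 + 135*(-354) = 84 - 47790 = -47706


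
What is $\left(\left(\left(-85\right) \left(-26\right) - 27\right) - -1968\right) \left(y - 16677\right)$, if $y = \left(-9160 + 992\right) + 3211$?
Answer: $-89802734$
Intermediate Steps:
$y = -4957$ ($y = -8168 + 3211 = -4957$)
$\left(\left(\left(-85\right) \left(-26\right) - 27\right) - -1968\right) \left(y - 16677\right) = \left(\left(\left(-85\right) \left(-26\right) - 27\right) - -1968\right) \left(-4957 - 16677\right) = \left(\left(2210 - 27\right) + 1968\right) \left(-21634\right) = \left(2183 + 1968\right) \left(-21634\right) = 4151 \left(-21634\right) = -89802734$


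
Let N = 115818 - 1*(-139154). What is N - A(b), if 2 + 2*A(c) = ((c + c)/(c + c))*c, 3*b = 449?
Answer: 1529389/6 ≈ 2.5490e+5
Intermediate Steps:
b = 449/3 (b = (1/3)*449 = 449/3 ≈ 149.67)
N = 254972 (N = 115818 + 139154 = 254972)
A(c) = -1 + c/2 (A(c) = -1 + (((c + c)/(c + c))*c)/2 = -1 + (((2*c)/((2*c)))*c)/2 = -1 + (((2*c)*(1/(2*c)))*c)/2 = -1 + (1*c)/2 = -1 + c/2)
N - A(b) = 254972 - (-1 + (1/2)*(449/3)) = 254972 - (-1 + 449/6) = 254972 - 1*443/6 = 254972 - 443/6 = 1529389/6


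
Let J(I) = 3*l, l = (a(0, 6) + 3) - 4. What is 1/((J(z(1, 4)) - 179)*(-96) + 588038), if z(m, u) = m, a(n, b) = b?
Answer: 1/603782 ≈ 1.6562e-6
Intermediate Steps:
l = 5 (l = (6 + 3) - 4 = 9 - 4 = 5)
J(I) = 15 (J(I) = 3*5 = 15)
1/((J(z(1, 4)) - 179)*(-96) + 588038) = 1/((15 - 179)*(-96) + 588038) = 1/(-164*(-96) + 588038) = 1/(15744 + 588038) = 1/603782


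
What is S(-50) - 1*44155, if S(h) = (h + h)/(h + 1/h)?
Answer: -110426655/2501 ≈ -44153.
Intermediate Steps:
S(h) = 2*h/(h + 1/h) (S(h) = (2*h)/(h + 1/h) = 2*h/(h + 1/h))
S(-50) - 1*44155 = 2*(-50)²/(1 + (-50)²) - 1*44155 = 2*2500/(1 + 2500) - 44155 = 2*2500/2501 - 44155 = 2*2500*(1/2501) - 44155 = 5000/2501 - 44155 = -110426655/2501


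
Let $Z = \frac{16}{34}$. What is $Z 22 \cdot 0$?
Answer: $0$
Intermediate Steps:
$Z = \frac{8}{17}$ ($Z = 16 \cdot \frac{1}{34} = \frac{8}{17} \approx 0.47059$)
$Z 22 \cdot 0 = \frac{8}{17} \cdot 22 \cdot 0 = \frac{176}{17} \cdot 0 = 0$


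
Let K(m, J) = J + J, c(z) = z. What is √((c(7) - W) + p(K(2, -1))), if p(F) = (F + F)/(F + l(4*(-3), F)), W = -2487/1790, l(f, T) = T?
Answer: 49*√12530/1790 ≈ 3.0642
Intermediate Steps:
K(m, J) = 2*J
W = -2487/1790 (W = -2487*1/1790 = -2487/1790 ≈ -1.3894)
p(F) = 1 (p(F) = (F + F)/(F + F) = (2*F)/((2*F)) = (2*F)*(1/(2*F)) = 1)
√((c(7) - W) + p(K(2, -1))) = √((7 - 1*(-2487/1790)) + 1) = √((7 + 2487/1790) + 1) = √(15017/1790 + 1) = √(16807/1790) = 49*√12530/1790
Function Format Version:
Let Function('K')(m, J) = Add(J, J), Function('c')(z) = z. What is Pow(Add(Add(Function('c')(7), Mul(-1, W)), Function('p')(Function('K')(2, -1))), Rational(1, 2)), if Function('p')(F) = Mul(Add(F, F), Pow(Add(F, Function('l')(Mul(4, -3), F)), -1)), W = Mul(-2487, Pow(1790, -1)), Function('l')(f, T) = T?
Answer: Mul(Rational(49, 1790), Pow(12530, Rational(1, 2))) ≈ 3.0642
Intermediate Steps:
Function('K')(m, J) = Mul(2, J)
W = Rational(-2487, 1790) (W = Mul(-2487, Rational(1, 1790)) = Rational(-2487, 1790) ≈ -1.3894)
Function('p')(F) = 1 (Function('p')(F) = Mul(Add(F, F), Pow(Add(F, F), -1)) = Mul(Mul(2, F), Pow(Mul(2, F), -1)) = Mul(Mul(2, F), Mul(Rational(1, 2), Pow(F, -1))) = 1)
Pow(Add(Add(Function('c')(7), Mul(-1, W)), Function('p')(Function('K')(2, -1))), Rational(1, 2)) = Pow(Add(Add(7, Mul(-1, Rational(-2487, 1790))), 1), Rational(1, 2)) = Pow(Add(Add(7, Rational(2487, 1790)), 1), Rational(1, 2)) = Pow(Add(Rational(15017, 1790), 1), Rational(1, 2)) = Pow(Rational(16807, 1790), Rational(1, 2)) = Mul(Rational(49, 1790), Pow(12530, Rational(1, 2)))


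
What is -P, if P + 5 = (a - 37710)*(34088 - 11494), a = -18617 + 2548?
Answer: 1215082731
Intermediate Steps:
a = -16069
P = -1215082731 (P = -5 + (-16069 - 37710)*(34088 - 11494) = -5 - 53779*22594 = -5 - 1215082726 = -1215082731)
-P = -1*(-1215082731) = 1215082731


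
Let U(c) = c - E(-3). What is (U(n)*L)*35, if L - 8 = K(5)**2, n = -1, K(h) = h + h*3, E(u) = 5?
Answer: -85680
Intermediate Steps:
K(h) = 4*h (K(h) = h + 3*h = 4*h)
U(c) = -5 + c (U(c) = c - 1*5 = c - 5 = -5 + c)
L = 408 (L = 8 + (4*5)**2 = 8 + 20**2 = 8 + 400 = 408)
(U(n)*L)*35 = ((-5 - 1)*408)*35 = -6*408*35 = -2448*35 = -85680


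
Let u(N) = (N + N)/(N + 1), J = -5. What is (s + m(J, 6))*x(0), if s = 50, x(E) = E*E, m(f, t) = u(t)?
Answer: 0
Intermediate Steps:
u(N) = 2*N/(1 + N) (u(N) = (2*N)/(1 + N) = 2*N/(1 + N))
m(f, t) = 2*t/(1 + t)
x(E) = E**2
(s + m(J, 6))*x(0) = (50 + 2*6/(1 + 6))*0**2 = (50 + 2*6/7)*0 = (50 + 2*6*(1/7))*0 = (50 + 12/7)*0 = (362/7)*0 = 0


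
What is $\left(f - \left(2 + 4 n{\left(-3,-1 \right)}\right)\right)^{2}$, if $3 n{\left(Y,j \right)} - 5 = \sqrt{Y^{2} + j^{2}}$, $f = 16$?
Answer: $\frac{644}{9} - \frac{176 \sqrt{10}}{9} \approx 9.7155$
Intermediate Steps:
$n{\left(Y,j \right)} = \frac{5}{3} + \frac{\sqrt{Y^{2} + j^{2}}}{3}$
$\left(f - \left(2 + 4 n{\left(-3,-1 \right)}\right)\right)^{2} = \left(16 - \left(2 + 4 \left(\frac{5}{3} + \frac{\sqrt{\left(-3\right)^{2} + \left(-1\right)^{2}}}{3}\right)\right)\right)^{2} = \left(16 - \left(2 + 4 \left(\frac{5}{3} + \frac{\sqrt{9 + 1}}{3}\right)\right)\right)^{2} = \left(16 - \left(2 + 4 \left(\frac{5}{3} + \frac{\sqrt{10}}{3}\right)\right)\right)^{2} = \left(16 - \left(\frac{26}{3} + \frac{4 \sqrt{10}}{3}\right)\right)^{2} = \left(\frac{22}{3} - \frac{4 \sqrt{10}}{3}\right)^{2}$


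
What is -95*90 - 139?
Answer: -8689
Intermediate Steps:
-95*90 - 139 = -8550 - 139 = -8689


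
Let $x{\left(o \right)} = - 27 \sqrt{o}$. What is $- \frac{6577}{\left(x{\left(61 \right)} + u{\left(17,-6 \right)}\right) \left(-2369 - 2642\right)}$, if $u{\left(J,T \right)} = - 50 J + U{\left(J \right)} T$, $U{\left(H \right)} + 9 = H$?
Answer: $- \frac{5906146}{3818056285} + \frac{177579 \sqrt{61}}{3818056285} \approx -0.0011836$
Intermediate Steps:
$U{\left(H \right)} = -9 + H$
$u{\left(J,T \right)} = - 50 J + T \left(-9 + J\right)$ ($u{\left(J,T \right)} = - 50 J + \left(-9 + J\right) T = - 50 J + T \left(-9 + J\right)$)
$- \frac{6577}{\left(x{\left(61 \right)} + u{\left(17,-6 \right)}\right) \left(-2369 - 2642\right)} = - \frac{6577}{\left(- 27 \sqrt{61} - \left(850 + 6 \left(-9 + 17\right)\right)\right) \left(-2369 - 2642\right)} = - \frac{6577}{\left(- 27 \sqrt{61} - 898\right) \left(-5011\right)} = - \frac{6577}{\left(-898 - 27 \sqrt{61}\right) \left(-5011\right)} = - \frac{6577}{4499878 + 135297 \sqrt{61}}$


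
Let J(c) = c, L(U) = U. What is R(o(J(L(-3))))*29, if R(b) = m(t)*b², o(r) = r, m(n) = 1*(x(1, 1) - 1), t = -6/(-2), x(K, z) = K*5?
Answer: 1044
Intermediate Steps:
x(K, z) = 5*K
t = 3 (t = -6*(-½) = 3)
m(n) = 4 (m(n) = 1*(5*1 - 1) = 1*(5 - 1) = 1*4 = 4)
R(b) = 4*b²
R(o(J(L(-3))))*29 = (4*(-3)²)*29 = (4*9)*29 = 36*29 = 1044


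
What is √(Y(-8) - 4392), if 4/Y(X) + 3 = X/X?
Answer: 13*I*√26 ≈ 66.287*I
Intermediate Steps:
Y(X) = -2 (Y(X) = 4/(-3 + X/X) = 4/(-3 + 1) = 4/(-2) = 4*(-½) = -2)
√(Y(-8) - 4392) = √(-2 - 4392) = √(-4394) = 13*I*√26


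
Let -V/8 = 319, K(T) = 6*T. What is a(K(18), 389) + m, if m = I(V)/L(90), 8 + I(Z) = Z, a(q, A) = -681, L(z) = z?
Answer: -6385/9 ≈ -709.44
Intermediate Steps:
V = -2552 (V = -8*319 = -2552)
I(Z) = -8 + Z
m = -256/9 (m = (-8 - 2552)/90 = -2560*1/90 = -256/9 ≈ -28.444)
a(K(18), 389) + m = -681 - 256/9 = -6385/9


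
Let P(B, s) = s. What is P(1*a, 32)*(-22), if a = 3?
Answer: -704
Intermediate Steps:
P(1*a, 32)*(-22) = 32*(-22) = -704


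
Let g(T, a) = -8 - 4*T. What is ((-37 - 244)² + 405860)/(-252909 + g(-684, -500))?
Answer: -484821/250181 ≈ -1.9379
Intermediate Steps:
((-37 - 244)² + 405860)/(-252909 + g(-684, -500)) = ((-37 - 244)² + 405860)/(-252909 + (-8 - 4*(-684))) = ((-281)² + 405860)/(-252909 + (-8 + 2736)) = (78961 + 405860)/(-252909 + 2728) = 484821/(-250181) = 484821*(-1/250181) = -484821/250181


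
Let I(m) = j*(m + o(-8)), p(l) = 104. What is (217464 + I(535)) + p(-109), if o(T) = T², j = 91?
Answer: 272077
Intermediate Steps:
I(m) = 5824 + 91*m (I(m) = 91*(m + (-8)²) = 91*(m + 64) = 91*(64 + m) = 5824 + 91*m)
(217464 + I(535)) + p(-109) = (217464 + (5824 + 91*535)) + 104 = (217464 + (5824 + 48685)) + 104 = (217464 + 54509) + 104 = 271973 + 104 = 272077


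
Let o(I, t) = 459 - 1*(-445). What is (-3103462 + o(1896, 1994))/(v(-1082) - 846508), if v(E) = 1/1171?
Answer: 1211031806/330420289 ≈ 3.6651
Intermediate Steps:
v(E) = 1/1171
o(I, t) = 904 (o(I, t) = 459 + 445 = 904)
(-3103462 + o(1896, 1994))/(v(-1082) - 846508) = (-3103462 + 904)/(1/1171 - 846508) = -3102558/(-991260867/1171) = -3102558*(-1171/991260867) = 1211031806/330420289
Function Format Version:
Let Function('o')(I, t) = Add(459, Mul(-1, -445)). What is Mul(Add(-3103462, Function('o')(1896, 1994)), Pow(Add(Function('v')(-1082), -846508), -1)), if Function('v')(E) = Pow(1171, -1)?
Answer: Rational(1211031806, 330420289) ≈ 3.6651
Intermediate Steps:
Function('v')(E) = Rational(1, 1171)
Function('o')(I, t) = 904 (Function('o')(I, t) = Add(459, 445) = 904)
Mul(Add(-3103462, Function('o')(1896, 1994)), Pow(Add(Function('v')(-1082), -846508), -1)) = Mul(Add(-3103462, 904), Pow(Add(Rational(1, 1171), -846508), -1)) = Mul(-3102558, Pow(Rational(-991260867, 1171), -1)) = Mul(-3102558, Rational(-1171, 991260867)) = Rational(1211031806, 330420289)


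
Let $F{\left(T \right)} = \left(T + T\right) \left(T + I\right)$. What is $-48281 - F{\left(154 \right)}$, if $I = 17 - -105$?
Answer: $-133289$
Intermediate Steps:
$I = 122$ ($I = 17 + 105 = 122$)
$F{\left(T \right)} = 2 T \left(122 + T\right)$ ($F{\left(T \right)} = \left(T + T\right) \left(T + 122\right) = 2 T \left(122 + T\right)$)
$-48281 - F{\left(154 \right)} = -48281 - 2 \cdot 154 \left(122 + 154\right) = -48281 - 2 \cdot 154 \cdot 276 = -48281 - 85008 = -133289$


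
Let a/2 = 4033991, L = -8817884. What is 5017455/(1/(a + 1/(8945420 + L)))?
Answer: 1720917075438107205/42512 ≈ 4.0481e+13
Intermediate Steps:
a = 8067982 (a = 2*4033991 = 8067982)
5017455/(1/(a + 1/(8945420 + L))) = 5017455/(1/(8067982 + 1/(8945420 - 8817884))) = 5017455/(1/(8067982 + 1/127536)) = 5017455/(1/(1028958152353/127536)) = 5017455/(127536/1028958152353) = 5017455*(1028958152353/127536) = 1720917075438107205/42512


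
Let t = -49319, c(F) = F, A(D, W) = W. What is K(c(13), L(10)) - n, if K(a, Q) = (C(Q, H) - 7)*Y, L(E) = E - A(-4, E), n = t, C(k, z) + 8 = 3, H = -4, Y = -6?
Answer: 49391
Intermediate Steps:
C(k, z) = -5 (C(k, z) = -8 + 3 = -5)
n = -49319
L(E) = 0 (L(E) = E - E = 0)
K(a, Q) = 72 (K(a, Q) = (-5 - 7)*(-6) = -12*(-6) = 72)
K(c(13), L(10)) - n = 72 - 1*(-49319) = 72 + 49319 = 49391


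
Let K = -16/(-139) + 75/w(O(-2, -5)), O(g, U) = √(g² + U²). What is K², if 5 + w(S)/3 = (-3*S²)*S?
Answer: 7552194620603/465343527661448 - 7675555425*√29/3347795163032 ≈ 0.0038826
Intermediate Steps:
O(g, U) = √(U² + g²)
w(S) = -15 - 9*S³ (w(S) = -15 + 3*((-3*S²)*S) = -15 + 3*(-3*S³) = -15 - 9*S³)
K = 16/139 + 75/(-15 - 261*√29) (K = -16/(-139) + 75/(-15 - 9*((-5)² + (-2)²)^(3/2)) = -16*(-1/139) + 75/(-15 - 9*(25 + 4)^(3/2)) = 16/139 + 75/(-15 - 9*29*√29) = 16/139 + 75/(-15 - 261*√29) ≈ 0.062311)
K² = (3528991/30507164 - 2175*√29/219476)²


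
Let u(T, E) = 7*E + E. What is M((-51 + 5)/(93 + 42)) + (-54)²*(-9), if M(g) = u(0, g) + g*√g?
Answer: -3543308/135 - 46*I*√690/6075 ≈ -26247.0 - 0.1989*I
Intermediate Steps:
u(T, E) = 8*E
M(g) = g^(3/2) + 8*g (M(g) = 8*g + g*√g = 8*g + g^(3/2) = g^(3/2) + 8*g)
M((-51 + 5)/(93 + 42)) + (-54)²*(-9) = (((-51 + 5)/(93 + 42))^(3/2) + 8*((-51 + 5)/(93 + 42))) + (-54)²*(-9) = ((-46/135)^(3/2) + 8*(-46/135)) + 2916*(-9) = ((-46*1/135)^(3/2) + 8*(-46*1/135)) - 26244 = ((-46/135)^(3/2) + 8*(-46/135)) - 26244 = (-46*I*√690/6075 - 368/135) - 26244 = (-368/135 - 46*I*√690/6075) - 26244 = -3543308/135 - 46*I*√690/6075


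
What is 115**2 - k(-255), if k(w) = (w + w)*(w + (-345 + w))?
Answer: -422825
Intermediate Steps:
k(w) = 2*w*(-345 + 2*w) (k(w) = (2*w)*(-345 + 2*w) = 2*w*(-345 + 2*w))
115**2 - k(-255) = 115**2 - 2*(-255)*(-345 + 2*(-255)) = 13225 - 2*(-255)*(-345 - 510) = 13225 - 2*(-255)*(-855) = 13225 - 1*436050 = 13225 - 436050 = -422825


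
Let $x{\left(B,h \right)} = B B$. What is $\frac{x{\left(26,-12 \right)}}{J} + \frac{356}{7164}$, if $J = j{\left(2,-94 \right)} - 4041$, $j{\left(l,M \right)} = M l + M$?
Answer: $- \frac{275323}{2580831} \approx -0.10668$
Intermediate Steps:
$j{\left(l,M \right)} = M + M l$
$x{\left(B,h \right)} = B^{2}$
$J = -4323$ ($J = - 94 \left(1 + 2\right) - 4041 = \left(-94\right) 3 - 4041 = -282 - 4041 = -4323$)
$\frac{x{\left(26,-12 \right)}}{J} + \frac{356}{7164} = \frac{26^{2}}{-4323} + \frac{356}{7164} = 676 \left(- \frac{1}{4323}\right) + 356 \cdot \frac{1}{7164} = - \frac{676}{4323} + \frac{89}{1791} = - \frac{275323}{2580831}$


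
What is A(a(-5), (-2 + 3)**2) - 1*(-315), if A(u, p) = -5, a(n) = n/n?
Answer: 310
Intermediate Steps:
a(n) = 1
A(a(-5), (-2 + 3)**2) - 1*(-315) = -5 - 1*(-315) = -5 + 315 = 310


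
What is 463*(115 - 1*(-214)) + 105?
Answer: 152432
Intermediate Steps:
463*(115 - 1*(-214)) + 105 = 463*(115 + 214) + 105 = 463*329 + 105 = 152327 + 105 = 152432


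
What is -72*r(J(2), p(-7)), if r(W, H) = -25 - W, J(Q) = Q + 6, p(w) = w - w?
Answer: 2376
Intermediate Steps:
p(w) = 0
J(Q) = 6 + Q
-72*r(J(2), p(-7)) = -72*(-25 - (6 + 2)) = -72*(-25 - 1*8) = -72*(-25 - 8) = -72*(-33) = 2376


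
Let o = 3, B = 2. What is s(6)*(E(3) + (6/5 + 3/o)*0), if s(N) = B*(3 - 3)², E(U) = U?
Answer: 0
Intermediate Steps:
s(N) = 0 (s(N) = 2*(3 - 3)² = 2*0² = 2*0 = 0)
s(6)*(E(3) + (6/5 + 3/o)*0) = 0*(3 + (6/5 + 3/3)*0) = 0*(3 + (6*(⅕) + 3*(⅓))*0) = 0*(3 + (6/5 + 1)*0) = 0*(3 + (11/5)*0) = 0*(3 + 0) = 0*3 = 0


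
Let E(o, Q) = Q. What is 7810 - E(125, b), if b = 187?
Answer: 7623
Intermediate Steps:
7810 - E(125, b) = 7810 - 1*187 = 7810 - 187 = 7623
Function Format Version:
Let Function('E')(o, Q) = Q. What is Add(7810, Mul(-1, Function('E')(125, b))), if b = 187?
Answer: 7623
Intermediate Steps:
Add(7810, Mul(-1, Function('E')(125, b))) = Add(7810, Mul(-1, 187)) = Add(7810, -187) = 7623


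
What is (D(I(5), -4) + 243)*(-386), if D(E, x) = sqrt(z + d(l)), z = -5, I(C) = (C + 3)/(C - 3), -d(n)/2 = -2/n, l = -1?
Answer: -93798 - 1158*I ≈ -93798.0 - 1158.0*I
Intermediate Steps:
d(n) = 4/n (d(n) = -(-4)/n = 4/n)
I(C) = (3 + C)/(-3 + C)
D(E, x) = 3*I (D(E, x) = sqrt(-5 + 4/(-1)) = sqrt(-5 + 4*(-1)) = sqrt(-5 - 4) = sqrt(-9) = 3*I)
(D(I(5), -4) + 243)*(-386) = (3*I + 243)*(-386) = (243 + 3*I)*(-386) = -93798 - 1158*I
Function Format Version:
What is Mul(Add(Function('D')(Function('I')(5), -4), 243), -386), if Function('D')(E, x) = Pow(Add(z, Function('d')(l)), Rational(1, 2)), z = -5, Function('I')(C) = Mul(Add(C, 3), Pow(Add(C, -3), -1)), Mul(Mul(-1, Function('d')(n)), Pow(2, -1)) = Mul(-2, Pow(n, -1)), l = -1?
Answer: Add(-93798, Mul(-1158, I)) ≈ Add(-93798., Mul(-1158.0, I))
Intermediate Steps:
Function('d')(n) = Mul(4, Pow(n, -1)) (Function('d')(n) = Mul(-2, Mul(-2, Pow(n, -1))) = Mul(4, Pow(n, -1)))
Function('I')(C) = Mul(Pow(Add(-3, C), -1), Add(3, C)) (Function('I')(C) = Mul(Add(3, C), Pow(Add(-3, C), -1)) = Mul(Pow(Add(-3, C), -1), Add(3, C)))
Function('D')(E, x) = Mul(3, I) (Function('D')(E, x) = Pow(Add(-5, Mul(4, Pow(-1, -1))), Rational(1, 2)) = Pow(Add(-5, Mul(4, -1)), Rational(1, 2)) = Pow(Add(-5, -4), Rational(1, 2)) = Pow(-9, Rational(1, 2)) = Mul(3, I))
Mul(Add(Function('D')(Function('I')(5), -4), 243), -386) = Mul(Add(Mul(3, I), 243), -386) = Mul(Add(243, Mul(3, I)), -386) = Add(-93798, Mul(-1158, I))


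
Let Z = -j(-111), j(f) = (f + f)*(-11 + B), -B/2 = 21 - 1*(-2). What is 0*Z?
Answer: 0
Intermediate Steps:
B = -46 (B = -2*(21 - 1*(-2)) = -2*(21 + 2) = -2*23 = -46)
j(f) = -114*f (j(f) = (f + f)*(-11 - 46) = (2*f)*(-57) = -114*f)
Z = -12654 (Z = -(-114)*(-111) = -1*12654 = -12654)
0*Z = 0*(-12654) = 0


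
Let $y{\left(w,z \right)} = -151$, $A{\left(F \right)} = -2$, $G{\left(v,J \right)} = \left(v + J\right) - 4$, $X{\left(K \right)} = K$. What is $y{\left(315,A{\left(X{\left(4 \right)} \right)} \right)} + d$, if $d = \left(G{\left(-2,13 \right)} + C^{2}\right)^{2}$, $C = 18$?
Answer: $109410$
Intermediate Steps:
$G{\left(v,J \right)} = -4 + J + v$ ($G{\left(v,J \right)} = \left(J + v\right) - 4 = -4 + J + v$)
$d = 109561$ ($d = \left(\left(-4 + 13 - 2\right) + 18^{2}\right)^{2} = \left(7 + 324\right)^{2} = 331^{2} = 109561$)
$y{\left(315,A{\left(X{\left(4 \right)} \right)} \right)} + d = -151 + 109561 = 109410$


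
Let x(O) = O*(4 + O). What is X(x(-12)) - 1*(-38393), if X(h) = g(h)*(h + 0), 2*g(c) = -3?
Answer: 38249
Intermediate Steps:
g(c) = -3/2 (g(c) = (1/2)*(-3) = -3/2)
X(h) = -3*h/2 (X(h) = -3*(h + 0)/2 = -3*h/2)
X(x(-12)) - 1*(-38393) = -(-18)*(4 - 12) - 1*(-38393) = -(-18)*(-8) + 38393 = -3/2*96 + 38393 = -144 + 38393 = 38249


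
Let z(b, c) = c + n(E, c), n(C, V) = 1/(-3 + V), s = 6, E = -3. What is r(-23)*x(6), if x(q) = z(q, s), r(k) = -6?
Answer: -38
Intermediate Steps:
z(b, c) = c + 1/(-3 + c)
x(q) = 19/3 (x(q) = (1 + 6*(-3 + 6))/(-3 + 6) = (1 + 6*3)/3 = (1 + 18)/3 = (⅓)*19 = 19/3)
r(-23)*x(6) = -6*19/3 = -38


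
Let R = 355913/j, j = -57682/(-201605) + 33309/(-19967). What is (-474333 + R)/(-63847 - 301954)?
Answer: 4071672173984138/2035142807700251 ≈ 2.0007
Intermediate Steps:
j = -5563524451/4025447035 (j = -57682*(-1/201605) + 33309*(-1/19967) = 57682/201605 - 33309/19967 = -5563524451/4025447035 ≈ -1.3821)
R = -1432708930567955/5563524451 (R = 355913/(-5563524451/4025447035) = 355913*(-4025447035/5563524451) = -1432708930567955/5563524451 ≈ -2.5752e+5)
(-474333 + R)/(-63847 - 301954) = (-474333 - 1432708930567955/5563524451)/(-63847 - 301954) = -4071672173984138/5563524451/(-365801) = -4071672173984138/5563524451*(-1/365801) = 4071672173984138/2035142807700251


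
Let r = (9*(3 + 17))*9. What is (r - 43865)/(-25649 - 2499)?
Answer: 42245/28148 ≈ 1.5008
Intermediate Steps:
r = 1620 (r = (9*20)*9 = 180*9 = 1620)
(r - 43865)/(-25649 - 2499) = (1620 - 43865)/(-25649 - 2499) = -42245/(-28148) = -42245*(-1/28148) = 42245/28148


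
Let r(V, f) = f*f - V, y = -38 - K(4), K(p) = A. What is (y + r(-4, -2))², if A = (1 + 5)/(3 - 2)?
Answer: 1296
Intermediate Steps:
A = 6 (A = 6/1 = 6*1 = 6)
K(p) = 6
y = -44 (y = -38 - 1*6 = -38 - 6 = -44)
r(V, f) = f² - V
(y + r(-4, -2))² = (-44 + ((-2)² - 1*(-4)))² = (-44 + (4 + 4))² = (-44 + 8)² = (-36)² = 1296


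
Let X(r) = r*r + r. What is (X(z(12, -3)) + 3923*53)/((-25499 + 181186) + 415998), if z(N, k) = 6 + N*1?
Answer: 208261/571685 ≈ 0.36429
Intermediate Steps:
z(N, k) = 6 + N
X(r) = r + r² (X(r) = r² + r = r + r²)
(X(z(12, -3)) + 3923*53)/((-25499 + 181186) + 415998) = ((6 + 12)*(1 + (6 + 12)) + 3923*53)/((-25499 + 181186) + 415998) = (18*(1 + 18) + 207919)/(155687 + 415998) = (18*19 + 207919)/571685 = (342 + 207919)*(1/571685) = 208261*(1/571685) = 208261/571685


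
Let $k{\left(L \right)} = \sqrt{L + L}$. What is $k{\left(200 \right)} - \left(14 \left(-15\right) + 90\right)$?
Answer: $140$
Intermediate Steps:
$k{\left(L \right)} = \sqrt{2} \sqrt{L}$ ($k{\left(L \right)} = \sqrt{2 L} = \sqrt{2} \sqrt{L}$)
$k{\left(200 \right)} - \left(14 \left(-15\right) + 90\right) = \sqrt{2} \sqrt{200} - \left(14 \left(-15\right) + 90\right) = \sqrt{2} \cdot 10 \sqrt{2} - \left(-210 + 90\right) = 20 - -120 = 20 + 120 = 140$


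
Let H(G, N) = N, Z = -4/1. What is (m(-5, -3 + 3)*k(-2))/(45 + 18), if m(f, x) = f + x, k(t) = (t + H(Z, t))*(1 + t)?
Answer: -20/63 ≈ -0.31746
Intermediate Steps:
Z = -4 (Z = -4*1 = -4)
k(t) = 2*t*(1 + t) (k(t) = (t + t)*(1 + t) = (2*t)*(1 + t) = 2*t*(1 + t))
(m(-5, -3 + 3)*k(-2))/(45 + 18) = ((-5 + (-3 + 3))*(2*(-2)*(1 - 2)))/(45 + 18) = ((-5 + 0)*(2*(-2)*(-1)))/63 = -5*4*(1/63) = -20*1/63 = -20/63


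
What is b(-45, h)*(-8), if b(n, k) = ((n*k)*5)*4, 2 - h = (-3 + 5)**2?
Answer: -14400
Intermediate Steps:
h = -2 (h = 2 - (-3 + 5)**2 = 2 - 1*2**2 = 2 - 1*4 = 2 - 4 = -2)
b(n, k) = 20*k*n (b(n, k) = ((k*n)*5)*4 = (5*k*n)*4 = 20*k*n)
b(-45, h)*(-8) = (20*(-2)*(-45))*(-8) = 1800*(-8) = -14400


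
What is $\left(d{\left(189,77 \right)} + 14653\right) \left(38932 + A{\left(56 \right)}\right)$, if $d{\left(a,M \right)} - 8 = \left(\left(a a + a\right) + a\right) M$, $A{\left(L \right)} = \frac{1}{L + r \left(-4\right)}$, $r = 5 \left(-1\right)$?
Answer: $\frac{2066954927643}{19} \approx 1.0879 \cdot 10^{11}$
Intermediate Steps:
$r = -5$
$A{\left(L \right)} = \frac{1}{20 + L}$ ($A{\left(L \right)} = \frac{1}{L - -20} = \frac{1}{L + 20} = \frac{1}{20 + L}$)
$d{\left(a,M \right)} = 8 + M \left(a^{2} + 2 a\right)$ ($d{\left(a,M \right)} = 8 + \left(\left(a a + a\right) + a\right) M = 8 + \left(\left(a^{2} + a\right) + a\right) M = 8 + \left(\left(a + a^{2}\right) + a\right) M = 8 + \left(a^{2} + 2 a\right) M = 8 + M \left(a^{2} + 2 a\right)$)
$\left(d{\left(189,77 \right)} + 14653\right) \left(38932 + A{\left(56 \right)}\right) = \left(\left(8 + 77 \cdot 189^{2} + 2 \cdot 77 \cdot 189\right) + 14653\right) \left(38932 + \frac{1}{20 + 56}\right) = \left(\left(8 + 77 \cdot 35721 + 29106\right) + 14653\right) \left(38932 + \frac{1}{76}\right) = \left(\left(8 + 2750517 + 29106\right) + 14653\right) \left(38932 + \frac{1}{76}\right) = \left(2779631 + 14653\right) \frac{2958833}{76} = 2794284 \cdot \frac{2958833}{76} = \frac{2066954927643}{19}$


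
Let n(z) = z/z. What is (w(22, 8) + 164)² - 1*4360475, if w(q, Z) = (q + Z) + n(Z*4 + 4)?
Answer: -4322450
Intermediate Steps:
n(z) = 1
w(q, Z) = 1 + Z + q (w(q, Z) = (q + Z) + 1 = (Z + q) + 1 = 1 + Z + q)
(w(22, 8) + 164)² - 1*4360475 = ((1 + 8 + 22) + 164)² - 1*4360475 = (31 + 164)² - 4360475 = 195² - 4360475 = 38025 - 4360475 = -4322450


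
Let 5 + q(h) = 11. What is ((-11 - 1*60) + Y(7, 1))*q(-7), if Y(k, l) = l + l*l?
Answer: -414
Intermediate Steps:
q(h) = 6 (q(h) = -5 + 11 = 6)
Y(k, l) = l + l²
((-11 - 1*60) + Y(7, 1))*q(-7) = ((-11 - 1*60) + 1*(1 + 1))*6 = ((-11 - 60) + 1*2)*6 = (-71 + 2)*6 = -69*6 = -414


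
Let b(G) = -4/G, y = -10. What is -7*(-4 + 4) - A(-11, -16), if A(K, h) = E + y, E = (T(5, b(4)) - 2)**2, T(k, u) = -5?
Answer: -39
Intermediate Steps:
E = 49 (E = (-5 - 2)**2 = (-7)**2 = 49)
A(K, h) = 39 (A(K, h) = 49 - 10 = 39)
-7*(-4 + 4) - A(-11, -16) = -7*(-4 + 4) - 1*39 = -7*0 - 39 = 0 - 39 = -39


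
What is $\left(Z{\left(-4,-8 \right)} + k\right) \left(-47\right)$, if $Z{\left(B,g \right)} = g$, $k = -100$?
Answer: $5076$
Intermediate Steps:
$\left(Z{\left(-4,-8 \right)} + k\right) \left(-47\right) = \left(-8 - 100\right) \left(-47\right) = \left(-108\right) \left(-47\right) = 5076$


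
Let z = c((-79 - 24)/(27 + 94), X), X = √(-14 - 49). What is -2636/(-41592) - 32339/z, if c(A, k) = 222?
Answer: -28009552/192363 ≈ -145.61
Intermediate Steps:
X = 3*I*√7 (X = √(-63) = 3*I*√7 ≈ 7.9373*I)
z = 222
-2636/(-41592) - 32339/z = -2636/(-41592) - 32339/222 = -2636*(-1/41592) - 32339*1/222 = 659/10398 - 32339/222 = -28009552/192363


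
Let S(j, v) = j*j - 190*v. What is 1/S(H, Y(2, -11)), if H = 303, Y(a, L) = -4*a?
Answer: 1/93329 ≈ 1.0715e-5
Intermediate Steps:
S(j, v) = j² - 190*v
1/S(H, Y(2, -11)) = 1/(303² - (-760)*2) = 1/(91809 - 190*(-8)) = 1/(91809 + 1520) = 1/93329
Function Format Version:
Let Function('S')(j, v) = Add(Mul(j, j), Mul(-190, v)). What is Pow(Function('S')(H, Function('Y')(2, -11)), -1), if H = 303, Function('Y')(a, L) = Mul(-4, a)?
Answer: Rational(1, 93329) ≈ 1.0715e-5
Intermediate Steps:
Function('S')(j, v) = Add(Pow(j, 2), Mul(-190, v))
Pow(Function('S')(H, Function('Y')(2, -11)), -1) = Pow(Add(Pow(303, 2), Mul(-190, Mul(-4, 2))), -1) = Pow(Add(91809, Mul(-190, -8)), -1) = Pow(Add(91809, 1520), -1) = Pow(93329, -1) = Rational(1, 93329)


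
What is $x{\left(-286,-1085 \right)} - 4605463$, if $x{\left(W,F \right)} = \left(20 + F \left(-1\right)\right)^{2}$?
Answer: $-3384438$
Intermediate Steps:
$x{\left(W,F \right)} = \left(20 - F\right)^{2}$
$x{\left(-286,-1085 \right)} - 4605463 = \left(-20 - 1085\right)^{2} - 4605463 = \left(-1105\right)^{2} - 4605463 = 1221025 - 4605463 = -3384438$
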